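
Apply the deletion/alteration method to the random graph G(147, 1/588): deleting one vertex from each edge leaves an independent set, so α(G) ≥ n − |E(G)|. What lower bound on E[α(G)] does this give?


E[|E(G)|] = C(147, 2)·p = 10731 · (1/588) = 73/4.
E[α(G)] ≥ n − E[|E(G)|] = 147 − 73/4 = 515/4.
Numerically: ≈ 128.750.
(This is only a lower bound; the true E[α(G)] may be larger.)

E[α(G)] ≥ 515/4 ≈ 128.750.


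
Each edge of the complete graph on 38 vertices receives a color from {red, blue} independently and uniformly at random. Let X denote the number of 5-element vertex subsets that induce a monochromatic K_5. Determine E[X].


Let X = Σ_S X_S over the C(38, 5) = 501942 subsets S of size 5, where X_S = 1 if the K_5 on S is monochromatic.
For a fixed S, the K_5 on S has C(5, 2) = 10 edges. P[all 10 edges red] = (1/2)^10, and likewise for blue, so P[monochromatic] = 2·(1/2)^10 = 2^{1 − 10} = 1/512.
Summing: E[X] = C(38, 5) · 2^{1 − 10} = 501942 · 1/512 = 250971/256.
Numerically: E[X] ≈ 980.35547.

E[X] = C(38,5)·2^(1−C(5,2)) = 250971/256 ≈ 980.35547.


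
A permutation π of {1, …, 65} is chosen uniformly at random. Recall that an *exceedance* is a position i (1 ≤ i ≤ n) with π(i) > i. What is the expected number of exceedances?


Write X = Σ_{i=1}^{65} X_i, where X_i = 1_{π(i) > i}.
For each fixed i, π(i) is uniform over {1, …, 65} (marginal of a uniform permutation), so P[π(i) > i] = (n − i)/n. Summing: Σ_{i=1}^{65} (n − i)/n = (0 + 1 + … + 64)/65 = 65(65 − 1)/(2·65) = (65 − 1)/2.
Hence E[X] = Σ_{i=1}^{65} (65 − i)/65 = 32 ≈ 32.000.

E[X] = 32 = 32.000.


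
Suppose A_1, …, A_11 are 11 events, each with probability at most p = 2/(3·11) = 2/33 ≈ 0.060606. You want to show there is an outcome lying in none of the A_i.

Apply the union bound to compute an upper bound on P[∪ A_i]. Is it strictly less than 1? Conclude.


Union bound: P[∪_{i=1}^{11} A_i] ≤ Σ_i P[A_i] ≤ 11·p = 11·(2/33) = 2/3.
Numerically: 2/3 ≈ 0.666667.
Is 2/3 < 1? YES.
Since P[∪ A_i] ≤ 2/3 < 1, the complement has P[∩ A_i^c] ≥ 1 − 2/3 = 1/3 > 0, so some outcome avoids every A_i.

11·p = 2/3 ≈ 0.666667; existence CERTIFIED by the union bound.


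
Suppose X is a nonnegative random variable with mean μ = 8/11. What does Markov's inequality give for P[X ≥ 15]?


μ = E[X] = 8/11, a = 15.
Markov: P[X ≥ 15] ≤ μ/a = (8/11)/15 = 8/165.
Numerically: ≈ 0.04848.
(Since a = 15 > μ = 0.72727, the bound 8/165 is < 1 and informative.)

P[X ≥ 15] ≤ 8/165 ≈ 0.04848.


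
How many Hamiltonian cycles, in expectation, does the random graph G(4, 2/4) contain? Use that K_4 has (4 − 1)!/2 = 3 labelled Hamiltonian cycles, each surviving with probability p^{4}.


K_4 has (4 − 1)!/2 = 3 labelled Hamiltonian cycles.
For each such Hamiltonian cycle H, let X_H = 1 if all 4 edges of H are present in G. Then P[X_H = 1] = p^{4} = (1/2)^{4} = 1/16.
By linearity: E[X] = Σ_H E[X_H] = 3 · p^{4} = 3 · 1/16 = 3/16.
Numerically: E[X] ≈ 0.1875.

E[X] = 3 · (1/2)^{4} = 3/16 ≈ 0.1875.


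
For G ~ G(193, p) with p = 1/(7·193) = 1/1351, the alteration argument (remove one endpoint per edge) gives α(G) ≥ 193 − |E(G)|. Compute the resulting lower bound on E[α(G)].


E[|E(G)|] = C(193, 2)·p = 18528 · (1/1351) = 96/7.
E[α(G)] ≥ n − E[|E(G)|] = 193 − 96/7 = 1255/7.
Numerically: ≈ 179.286.
(This is only a lower bound; the true E[α(G)] may be larger.)

E[α(G)] ≥ 1255/7 ≈ 179.286.


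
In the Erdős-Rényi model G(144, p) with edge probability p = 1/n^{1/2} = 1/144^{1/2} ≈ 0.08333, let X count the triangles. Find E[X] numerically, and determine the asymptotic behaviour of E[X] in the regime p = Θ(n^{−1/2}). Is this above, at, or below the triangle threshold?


Number of potential triangles: C(144, 3) = 487344.
Each occurs with probability p³ ≈ (0.08333)³ ≈ 5.787037e-04.
By linearity: E[X] = C(144, 3)·p³ ≈ 487344 · 5.787037e-04 ≈ 282.0278.
Since α = 1/2 < 1, p = c/n^{1/2} ≫ 1/n is above the triangle threshold p ~ 1/n. Asymptotically E[X] ~ (c³/6)·n^{3(1−α)} = (1³/6)·n^{1.5} → ∞; triangles are abundant w.h.p.

E[X] ≈ 282.0278; in regime p = Θ(1/n^{1/2}) E[X] diverges (above the triangle threshold p ~ 1/n).


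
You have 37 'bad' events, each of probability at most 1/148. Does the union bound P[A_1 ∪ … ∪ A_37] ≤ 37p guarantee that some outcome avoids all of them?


Union bound: P[∪_{i=1}^{37} A_i] ≤ Σ_i P[A_i] ≤ 37·p = 37·(1/148) = 1/4.
Numerically: 1/4 ≈ 0.25000.
Is 1/4 < 1? YES.
Since P[∪ A_i] ≤ 1/4 < 1, the complement has P[∩ A_i^c] ≥ 1 − 1/4 = 3/4 > 0, so some outcome avoids every A_i.

37·p = 1/4 ≈ 0.25000; existence CERTIFIED by the union bound.


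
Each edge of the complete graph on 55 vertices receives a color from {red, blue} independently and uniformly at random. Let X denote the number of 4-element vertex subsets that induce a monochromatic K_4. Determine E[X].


Let X = Σ_S X_S over the C(55, 4) = 341055 subsets S of size 4, where X_S = 1 if the K_4 on S is monochromatic.
For a fixed S, the K_4 on S has C(4, 2) = 6 edges. P[all 6 edges red] = (1/2)^6, and likewise for blue, so P[monochromatic] = 2·(1/2)^6 = 2^{1 − 6} = 1/32.
By linearity: E[X] = C(55, 4) · 2^{1 − 6} = 341055 · 1/32 = 341055/32.
Numerically: E[X] ≈ 10657.969.

E[X] = C(55,4)·2^(1−C(4,2)) = 341055/32 ≈ 10657.969.


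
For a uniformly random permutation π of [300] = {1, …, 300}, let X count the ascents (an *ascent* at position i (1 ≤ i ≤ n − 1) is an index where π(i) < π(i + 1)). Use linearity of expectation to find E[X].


Write X = Σ X_I over i = 1, …, 299, with X_I the indicator of one ascent.
There are 299 indicators.
For each fixed i, the pair (π(i), π(i+1)) is a uniformly random ordered pair of distinct values from {1, …, 300}; by symmetry P[π(i) < π(i+1)] = 1/2.
By linearity: E[X] = 299 · (1/2) = (300 − 1) · (1/2) = 299/2 ≈ 149.500000.

E[X] = 299/2 = 149.500000.


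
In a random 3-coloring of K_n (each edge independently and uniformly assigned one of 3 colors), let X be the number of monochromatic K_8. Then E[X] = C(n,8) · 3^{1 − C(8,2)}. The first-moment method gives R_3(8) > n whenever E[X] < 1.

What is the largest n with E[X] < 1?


We need C(n, 8) · 3^{1 − 28} < 1, i.e. C(n, 8) < 3^{28 − 1} = 7625597484987.
Check values of n near the boundary:
  n = 150: C(150, 8) = 5257211409450; 5257211409450 < 7625597484987? YES
  n = 151: C(151, 8) = 5551321138650; 5551321138650 < 7625597484987? YES
  n = 152: C(152, 8) = 5859727868575; 5859727868575 < 7625597484987? YES
  n = 153: C(153, 8) = 6183023199255; 6183023199255 < 7625597484987? YES
  n = 154: C(154, 8) = 6521818990995; 6521818990995 < 7625597484987? YES
  n = 155: C(155, 8) = 6876747915675; 6876747915675 < 7625597484987? YES
  n = 156: C(156, 8) = 7248464019225; 7248464019225 < 7625597484987? YES
  n = 157: C(157, 8) = 7637643295425; 7637643295425 < 7625597484987? NO
The largest n with C(n, 8) < 7625597484987 is n = 156 (where E[X] = 805384891025/847288609443 ≈ 0.95054). Hence R_3(8) > 156, i.e. R_3(8) ≥ 157.

Largest n = 156; hence R_3(8) > 156.


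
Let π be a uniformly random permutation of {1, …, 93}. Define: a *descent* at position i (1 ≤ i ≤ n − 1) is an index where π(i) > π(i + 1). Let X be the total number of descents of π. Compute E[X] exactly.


Write X = Σ X_I over i = 1, …, 92, with X_I the indicator of one descent.
There are 92 indicators.
For each fixed i, the pair (π(i), π(i+1)) is a uniformly random ordered pair of distinct values from {1, …, 93}; by symmetry P[π(i) > π(i+1)] = 1/2.
By linearity: E[X] = 92 · (1/2) = (93 − 1) · (1/2) = 46 ≈ 46.000000.

E[X] = 46 = 46.000000.


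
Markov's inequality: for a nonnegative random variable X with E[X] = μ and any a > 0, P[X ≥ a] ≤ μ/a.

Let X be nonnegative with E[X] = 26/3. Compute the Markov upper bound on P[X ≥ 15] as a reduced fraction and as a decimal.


μ = E[X] = 26/3, a = 15.
Markov: P[X ≥ 15] ≤ μ/a = (26/3)/15 = 26/45.
Numerically: ≈ 0.577778.
(Since a = 15 > μ = 8.666667, the bound 26/45 is < 1 and informative.)

P[X ≥ 15] ≤ 26/45 ≈ 0.577778.


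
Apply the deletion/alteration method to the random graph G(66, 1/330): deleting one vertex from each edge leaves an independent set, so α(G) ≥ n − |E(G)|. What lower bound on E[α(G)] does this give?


E[|E(G)|] = C(66, 2)·p = 2145 · (1/330) = 13/2.
E[α(G)] ≥ n − E[|E(G)|] = 66 − 13/2 = 119/2.
Numerically: ≈ 59.500.
(This is only a lower bound; the true E[α(G)] may be larger.)

E[α(G)] ≥ 119/2 ≈ 59.500.


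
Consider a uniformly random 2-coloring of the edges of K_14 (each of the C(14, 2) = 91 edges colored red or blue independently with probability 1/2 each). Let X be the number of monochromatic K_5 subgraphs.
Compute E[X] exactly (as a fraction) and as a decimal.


Let X = Σ_S X_S over the C(14, 5) = 2002 subsets S of size 5, where X_S = 1 if the K_5 on S is monochromatic.
For a fixed S, the K_5 on S has C(5, 2) = 10 edges. P[all 10 edges red] = (1/2)^10, and likewise for blue, so P[monochromatic] = 2·(1/2)^10 = 2^{1 − 10} = 1/512.
Summing: E[X] = C(14, 5) · 2^{1 − 10} = 2002 · 1/512 = 1001/256.
Numerically: E[X] ≈ 3.91016.

E[X] = C(14,5)·2^(1−C(5,2)) = 1001/256 ≈ 3.91016.


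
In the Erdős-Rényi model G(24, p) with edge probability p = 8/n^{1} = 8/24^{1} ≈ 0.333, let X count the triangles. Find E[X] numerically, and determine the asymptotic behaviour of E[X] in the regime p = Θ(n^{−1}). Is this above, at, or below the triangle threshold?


Number of potential triangles: C(24, 3) = 2024.
Each occurs with probability p³ ≈ (0.333)³ ≈ 3.70370e-02.
By linearity: E[X] = C(24, 3)·p³ ≈ 2024 · 3.70370e-02 ≈ 74.963.
Here α = 1, so p = 8/n is exactly at the triangle threshold p ~ 1/n. Asymptotically E[X] → c³/6 = 8³/6 = 256/3 ≈ 85.333, a bounded constant. In this regime the triangle count is asymptotically Poisson(c³/6).

E[X] ≈ 74.963; in regime p = Θ(1/n^{1}) E[X] stays bounded (at the triangle threshold p ~ 1/n).


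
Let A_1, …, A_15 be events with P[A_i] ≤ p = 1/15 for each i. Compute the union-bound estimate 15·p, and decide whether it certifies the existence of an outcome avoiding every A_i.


Union bound: P[∪_{i=1}^{15} A_i] ≤ Σ_i P[A_i] ≤ 15·p = 15·(1/15) = 1.
Numerically: 1 ≈ 1.0000.
Is 1 < 1? NO.
Since the bound 1 is ≥ 1, the union bound is uninformative here; it does NOT by itself certify existence.

15·p = 1 ≈ 1.0000; existence NOT certified by the union bound.


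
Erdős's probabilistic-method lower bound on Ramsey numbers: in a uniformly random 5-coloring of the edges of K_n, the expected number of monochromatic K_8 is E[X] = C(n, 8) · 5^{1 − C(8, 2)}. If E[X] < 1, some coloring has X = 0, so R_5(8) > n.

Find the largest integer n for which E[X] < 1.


We need C(n, 8) · 5^{1 − 28} < 1, i.e. C(n, 8) < 5^{28 − 1} = 7450580596923828125.
Check values of n near the boundary:
  n = 861: C(861, 8) = 7250034996615275865; 7250034996615275865 < 7450580596923828125? YES
  n = 862: C(862, 8) = 7317951015318931845; 7317951015318931845 < 7450580596923828125? YES
  n = 863: C(863, 8) = 7386423071602617757; 7386423071602617757 < 7450580596923828125? YES
  n = 864: C(864, 8) = 7455455062926006708; 7455455062926006708 < 7450580596923828125? NO
The largest n with C(n, 8) < 7450580596923828125 is n = 863 (where E[X] = 7386423071602617757/7450580596923828125 ≈ 0.99139). Hence R_5(8) > 863, i.e. R_5(8) ≥ 864.

Largest n = 863; hence R_5(8) > 863.


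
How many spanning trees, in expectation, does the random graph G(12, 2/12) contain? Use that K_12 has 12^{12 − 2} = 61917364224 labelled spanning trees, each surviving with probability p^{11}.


K_12 has 12^{12 − 2} = 61917364224 labelled spanning trees.
For each such spanning tree H, let X_H = 1 if all 11 edges of H are present in G. Then P[X_H = 1] = p^{11} = (1/6)^{11} = 1/362797056.
By linearity: E[X] = Σ_H E[X_H] = 61917364224 · p^{11} = 61917364224 · 1/362797056 = 512/3.
Numerically: E[X] ≈ 171.

E[X] = 61917364224 · (1/6)^{11} = 512/3 ≈ 171.


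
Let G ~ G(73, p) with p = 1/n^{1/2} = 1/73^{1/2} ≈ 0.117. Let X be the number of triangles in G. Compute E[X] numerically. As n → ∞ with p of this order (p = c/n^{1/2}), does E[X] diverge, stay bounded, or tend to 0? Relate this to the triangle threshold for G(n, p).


Number of potential triangles: C(73, 3) = 62196.
Each occurs with probability p³ ≈ (0.117)³ ≈ 1.603303e-03.
By linearity: E[X] = C(73, 3)·p³ ≈ 62196 · 1.603303e-03 ≈ 99.7191.
Since α = 1/2 < 1, p = c/n^{1/2} ≫ 1/n is above the triangle threshold p ~ 1/n. Asymptotically E[X] ~ (c³/6)·n^{3(1−α)} = (1³/6)·n^{1.5} → ∞; triangles are abundant w.h.p.

E[X] ≈ 99.7191; in regime p = Θ(1/n^{1/2}) E[X] diverges (above the triangle threshold p ~ 1/n).


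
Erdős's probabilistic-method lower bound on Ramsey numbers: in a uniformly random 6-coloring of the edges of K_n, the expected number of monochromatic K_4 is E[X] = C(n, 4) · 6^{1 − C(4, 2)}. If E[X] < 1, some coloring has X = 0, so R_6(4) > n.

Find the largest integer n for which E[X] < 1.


We need C(n, 4) · 6^{1 − 6} < 1, i.e. C(n, 4) < 6^{6 − 1} = 7776.
Check values of n near the boundary:
  n = 21: C(21, 4) = 5985; 5985 < 7776? YES
  n = 22: C(22, 4) = 7315; 7315 < 7776? YES
  n = 23: C(23, 4) = 8855; 8855 < 7776? NO
  n = 24: C(24, 4) = 10626; 10626 < 7776? NO
  n = 25: C(25, 4) = 12650; 12650 < 7776? NO
The largest n with C(n, 4) < 7776 is n = 22 (where E[X] = 7315/7776 ≈ 0.9407). Hence R_6(4) > 22, i.e. R_6(4) ≥ 23.

Largest n = 22; hence R_6(4) > 22.


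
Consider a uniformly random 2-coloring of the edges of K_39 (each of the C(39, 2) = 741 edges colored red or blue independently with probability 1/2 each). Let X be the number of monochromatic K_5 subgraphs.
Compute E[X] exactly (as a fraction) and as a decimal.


Let X = Σ_S X_S over the C(39, 5) = 575757 subsets S of size 5, where X_S = 1 if the K_5 on S is monochromatic.
For a fixed S, the K_5 on S has C(5, 2) = 10 edges. P[all 10 edges red] = (1/2)^10, and likewise for blue, so P[monochromatic] = 2·(1/2)^10 = 2^{1 − 10} = 1/512.
Summing: E[X] = C(39, 5) · 2^{1 − 10} = 575757 · 1/512 = 575757/512.
Numerically: E[X] ≈ 1124.5254.

E[X] = C(39,5)·2^(1−C(5,2)) = 575757/512 ≈ 1124.5254.


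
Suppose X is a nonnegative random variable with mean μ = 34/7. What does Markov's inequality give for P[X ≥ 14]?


μ = E[X] = 34/7, a = 14.
Markov: P[X ≥ 14] ≤ μ/a = (34/7)/14 = 17/49.
Numerically: ≈ 0.3469.
(Since a = 14 > μ = 4.8571, the bound 17/49 is < 1 and informative.)

P[X ≥ 14] ≤ 17/49 ≈ 0.3469.


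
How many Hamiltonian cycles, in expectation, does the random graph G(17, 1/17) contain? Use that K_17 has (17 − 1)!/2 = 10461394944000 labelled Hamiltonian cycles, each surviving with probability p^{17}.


K_17 has (17 − 1)!/2 = 10461394944000 labelled Hamiltonian cycles.
For each such Hamiltonian cycle H, let X_H = 1 if all 17 edges of H are present in G. Then P[X_H = 1] = p^{17} = (1/17)^{17} = 1/827240261886336764177.
Summing the indicators: E[X] = Σ_H E[X_H] = 10461394944000 · p^{17} = 10461394944000 · 1/827240261886336764177 = 10461394944000/827240261886336764177.
Numerically: E[X] ≈ 1.265e-08.

E[X] = 10461394944000 · (1/17)^{17} = 10461394944000/827240261886336764177 ≈ 1.265e-08.


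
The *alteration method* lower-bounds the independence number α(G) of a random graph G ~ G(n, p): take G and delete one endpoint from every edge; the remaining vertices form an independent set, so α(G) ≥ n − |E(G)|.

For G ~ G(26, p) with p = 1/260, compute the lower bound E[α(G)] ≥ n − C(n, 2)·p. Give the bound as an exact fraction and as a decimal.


E[|E(G)|] = C(26, 2)·p = 325 · (1/260) = 5/4.
E[α(G)] ≥ n − E[|E(G)|] = 26 − 5/4 = 99/4.
Numerically: ≈ 24.75000.
(This is only a lower bound; the true E[α(G)] may be larger.)

E[α(G)] ≥ 99/4 ≈ 24.75000.


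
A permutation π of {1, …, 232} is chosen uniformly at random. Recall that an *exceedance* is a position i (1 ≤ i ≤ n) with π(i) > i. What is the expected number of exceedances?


Write X = Σ_{i=1}^{232} X_i, where X_i = 1_{π(i) > i}.
For each fixed i, π(i) is uniform over {1, …, 232} (marginal of a uniform permutation), so P[π(i) > i] = (n − i)/n. Summing: Σ_{i=1}^{232} (n − i)/n = (0 + 1 + … + 231)/232 = 232(232 − 1)/(2·232) = (232 − 1)/2.
Hence E[X] = Σ_{i=1}^{232} (232 − i)/232 = 231/2 ≈ 115.5000.

E[X] = 231/2 = 115.5000.


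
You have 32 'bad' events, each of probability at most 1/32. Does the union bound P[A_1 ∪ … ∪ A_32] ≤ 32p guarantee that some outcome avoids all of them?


Union bound: P[∪_{i=1}^{32} A_i] ≤ Σ_i P[A_i] ≤ 32·p = 32·(1/32) = 1.
Numerically: 1 ≈ 1.000000.
Is 1 < 1? NO.
Since the bound 1 is ≥ 1, the union bound is uninformative here; it does NOT by itself certify existence.

32·p = 1 ≈ 1.000000; existence NOT certified by the union bound.


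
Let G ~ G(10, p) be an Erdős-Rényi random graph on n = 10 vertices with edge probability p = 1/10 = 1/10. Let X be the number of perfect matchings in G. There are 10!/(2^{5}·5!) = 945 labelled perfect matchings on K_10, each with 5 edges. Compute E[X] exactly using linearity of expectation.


K_10 has 10!/(2^{5}·5!) = 945 labelled perfect matchings.
For each such perfect matching H, let X_H = 1 if all 5 edges of H are present in G. Then P[X_H = 1] = p^{5} = (1/10)^{5} = 1/100000.
By linearity of expectation: E[X] = Σ_H E[X_H] = 945 · p^{5} = 945 · 1/100000 = 189/20000.
Numerically: E[X] ≈ 0.00945.

E[X] = 945 · (1/10)^{5} = 189/20000 ≈ 0.00945.


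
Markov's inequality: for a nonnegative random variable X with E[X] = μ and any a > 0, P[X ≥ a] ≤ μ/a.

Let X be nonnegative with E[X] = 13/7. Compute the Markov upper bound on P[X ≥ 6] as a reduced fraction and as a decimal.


μ = E[X] = 13/7, a = 6.
Markov: P[X ≥ 6] ≤ μ/a = (13/7)/6 = 13/42.
Numerically: ≈ 0.30952.
(Since a = 6 > μ = 1.85714, the bound 13/42 is < 1 and informative.)

P[X ≥ 6] ≤ 13/42 ≈ 0.30952.


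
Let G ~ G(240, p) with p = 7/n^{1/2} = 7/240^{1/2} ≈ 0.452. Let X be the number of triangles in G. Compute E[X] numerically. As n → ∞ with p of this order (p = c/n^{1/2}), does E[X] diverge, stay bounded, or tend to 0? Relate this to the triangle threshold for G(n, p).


Number of potential triangles: C(240, 3) = 2275280.
Each occurs with probability p³ ≈ (0.452)³ ≈ 9.22523e-02.
By linearity: E[X] = C(240, 3)·p³ ≈ 2275280 · 9.22523e-02 ≈ 209899.840.
Since α = 1/2 < 1, p = c/n^{1/2} ≫ 1/n is above the triangle threshold p ~ 1/n. Asymptotically E[X] ~ (c³/6)·n^{3(1−α)} = (7³/6)·n^{1.5} → ∞; triangles are abundant w.h.p.

E[X] ≈ 209899.840; in regime p = Θ(1/n^{1/2}) E[X] diverges (above the triangle threshold p ~ 1/n).


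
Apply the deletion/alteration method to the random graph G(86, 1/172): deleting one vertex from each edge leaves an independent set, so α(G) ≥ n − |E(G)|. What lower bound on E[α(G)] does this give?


E[|E(G)|] = C(86, 2)·p = 3655 · (1/172) = 85/4.
E[α(G)] ≥ n − E[|E(G)|] = 86 − 85/4 = 259/4.
Numerically: ≈ 64.75000.
(This is only a lower bound; the true E[α(G)] may be larger.)

E[α(G)] ≥ 259/4 ≈ 64.75000.


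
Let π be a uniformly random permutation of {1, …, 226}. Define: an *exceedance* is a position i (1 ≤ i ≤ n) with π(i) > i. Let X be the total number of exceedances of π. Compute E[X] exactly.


Write X = Σ_{i=1}^{226} X_i, where X_i = 1_{π(i) > i}.
For each fixed i, π(i) is uniform over {1, …, 226} (marginal of a uniform permutation), so P[π(i) > i] = (n − i)/n. Summing: Σ_{i=1}^{226} (n − i)/n = (0 + 1 + … + 225)/226 = 226(226 − 1)/(2·226) = (226 − 1)/2.
Hence E[X] = Σ_{i=1}^{226} (226 − i)/226 = 225/2 ≈ 112.50000.

E[X] = 225/2 = 112.50000.


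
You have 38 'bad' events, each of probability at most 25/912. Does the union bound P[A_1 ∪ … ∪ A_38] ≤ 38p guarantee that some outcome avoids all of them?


Union bound: P[∪_{i=1}^{38} A_i] ≤ Σ_i P[A_i] ≤ 38·p = 38·(25/912) = 25/24.
Numerically: 25/24 ≈ 1.041667.
Is 25/24 < 1? NO.
Since the bound 25/24 is ≥ 1, the union bound is uninformative here; it does NOT by itself certify existence.

38·p = 25/24 ≈ 1.041667; existence NOT certified by the union bound.


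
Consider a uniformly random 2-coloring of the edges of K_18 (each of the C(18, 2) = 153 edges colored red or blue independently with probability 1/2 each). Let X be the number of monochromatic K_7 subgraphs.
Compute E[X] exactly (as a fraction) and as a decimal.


Let X = Σ_S X_S over the C(18, 7) = 31824 subsets S of size 7, where X_S = 1 if the K_7 on S is monochromatic.
For a fixed S, the K_7 on S has C(7, 2) = 21 edges. P[all 21 edges red] = (1/2)^21, and likewise for blue, so P[monochromatic] = 2·(1/2)^21 = 2^{1 − 21} = 1/1048576.
By linearity of expectation: E[X] = C(18, 7) · 2^{1 − 21} = 31824 · 1/1048576 = 1989/65536.
Numerically: E[X] ≈ 0.030.

E[X] = C(18,7)·2^(1−C(7,2)) = 1989/65536 ≈ 0.030.


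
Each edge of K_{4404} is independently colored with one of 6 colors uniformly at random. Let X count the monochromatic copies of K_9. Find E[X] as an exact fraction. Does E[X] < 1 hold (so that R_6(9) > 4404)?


E[X] = C(4404, 9) · 6^{1 − 36} = 1703375445537161676647015880 · 6^{−35} = 1703375445537161676647015880/1719070799748422591028658176.
As a reduced fraction: E[X] = 70973976897381736526958995/71627949989517607959527424 ≈ 0.990870.
Is E[X] < 1? YES.
Since E[X] < 1, there exists a 6-coloring of K_{4404} with no monochromatic K_9; hence R_6(9) > 4404.

E[X] = 70973976897381736526958995/71627949989517607959527424 ≈ 0.990870; E[X] < 1, so R_6(9) > 4404.


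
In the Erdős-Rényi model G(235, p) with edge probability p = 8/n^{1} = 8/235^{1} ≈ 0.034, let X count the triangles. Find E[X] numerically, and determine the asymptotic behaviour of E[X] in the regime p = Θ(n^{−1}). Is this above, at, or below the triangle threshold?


Number of potential triangles: C(235, 3) = 2135445.
Each occurs with probability p³ ≈ (0.034)³ ≈ 3.94518e-05.
By linearity: E[X] = C(235, 3)·p³ ≈ 2135445 · 3.94518e-05 ≈ 84.247.
Here α = 1, so p = 8/n is exactly at the triangle threshold p ~ 1/n. Asymptotically E[X] → c³/6 = 8³/6 = 256/3 ≈ 85.333, a bounded constant. In this regime the triangle count is asymptotically Poisson(c³/6).

E[X] ≈ 84.247; in regime p = Θ(1/n^{1}) E[X] stays bounded (at the triangle threshold p ~ 1/n).


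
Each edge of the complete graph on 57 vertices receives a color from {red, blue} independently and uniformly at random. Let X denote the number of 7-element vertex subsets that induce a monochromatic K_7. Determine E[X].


Let X = Σ_S X_S over the C(57, 7) = 264385836 subsets S of size 7, where X_S = 1 if the K_7 on S is monochromatic.
For a fixed S, the K_7 on S has C(7, 2) = 21 edges. P[all 21 edges red] = (1/2)^21, and likewise for blue, so P[monochromatic] = 2·(1/2)^21 = 2^{1 − 21} = 1/1048576.
By linearity of expectation: E[X] = C(57, 7) · 2^{1 − 21} = 264385836 · 1/1048576 = 66096459/262144.
Numerically: E[X] ≈ 252.137981.

E[X] = C(57,7)·2^(1−C(7,2)) = 66096459/262144 ≈ 252.137981.


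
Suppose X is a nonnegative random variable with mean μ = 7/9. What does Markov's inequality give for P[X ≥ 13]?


μ = E[X] = 7/9, a = 13.
Markov: P[X ≥ 13] ≤ μ/a = (7/9)/13 = 7/117.
Numerically: ≈ 0.060.
(Since a = 13 > μ = 0.778, the bound 7/117 is < 1 and informative.)

P[X ≥ 13] ≤ 7/117 ≈ 0.060.


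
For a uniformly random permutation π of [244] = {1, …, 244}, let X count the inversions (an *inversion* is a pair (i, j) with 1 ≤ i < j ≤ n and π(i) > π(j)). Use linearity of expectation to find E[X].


Write X = Σ X_I over the C(244, 2) = 29646 pairs i < j, with X_I the indicator of one inversion.
There are 29646 indicators.
For each fixed pair i < j, the values π(i) and π(j) are two distinct elements of {1, …, 244} in uniformly random order; by symmetry P[π(i) > π(j)] = 1/2.
By linearity: E[X] = 29646 · (1/2) = C(244, 2) · (1/2) = 29646/2 = 14823 ≈ 14823.000.

E[X] = 14823 = 14823.000.


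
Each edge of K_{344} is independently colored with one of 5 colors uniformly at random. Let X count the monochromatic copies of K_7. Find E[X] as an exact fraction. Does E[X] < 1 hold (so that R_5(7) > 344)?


E[X] = C(344, 7) · 5^{1 − 21} = 106364775244728 · 5^{−20} = 106364775244728/95367431640625.
As a reduced fraction: E[X] = 106364775244728/95367431640625 ≈ 1.11532.
Is E[X] < 1? NO.
Since E[X] ≥ 1, the first-moment bound is inconclusive at n = 344; it does NOT by itself certify R_5(7) > 344.

E[X] = 106364775244728/95367431640625 ≈ 1.11532; E[X] ≥ 1; first-moment method inconclusive here.


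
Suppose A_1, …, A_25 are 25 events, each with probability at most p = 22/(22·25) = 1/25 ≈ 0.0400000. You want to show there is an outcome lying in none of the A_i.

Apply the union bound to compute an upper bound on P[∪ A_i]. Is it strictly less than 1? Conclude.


Union bound: P[∪_{i=1}^{25} A_i] ≤ Σ_i P[A_i] ≤ 25·p = 25·(1/25) = 1.
Numerically: 1 ≈ 1.0000000.
Is 1 < 1? NO.
Since the bound 1 is ≥ 1, the union bound is uninformative here; it does NOT by itself certify existence.

25·p = 1 ≈ 1.0000000; existence NOT certified by the union bound.


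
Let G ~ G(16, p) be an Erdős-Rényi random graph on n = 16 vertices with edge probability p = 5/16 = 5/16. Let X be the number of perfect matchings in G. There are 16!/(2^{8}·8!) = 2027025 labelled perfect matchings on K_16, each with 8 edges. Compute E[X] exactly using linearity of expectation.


K_16 has 16!/(2^{8}·8!) = 2027025 labelled perfect matchings.
For each such perfect matching H, let X_H = 1 if all 8 edges of H are present in G. Then P[X_H = 1] = p^{8} = (5/16)^{8} = 390625/4294967296.
Summing the indicators: E[X] = Σ_H E[X_H] = 2027025 · p^{8} = 2027025 · 390625/4294967296 = 791806640625/4294967296.
Numerically: E[X] ≈ 184.

E[X] = 2027025 · (5/16)^{8} = 791806640625/4294967296 ≈ 184.


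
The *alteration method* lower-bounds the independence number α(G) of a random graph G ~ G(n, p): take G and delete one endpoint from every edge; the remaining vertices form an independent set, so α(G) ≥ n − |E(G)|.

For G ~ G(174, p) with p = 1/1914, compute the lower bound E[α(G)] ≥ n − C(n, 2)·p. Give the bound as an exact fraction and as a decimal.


E[|E(G)|] = C(174, 2)·p = 15051 · (1/1914) = 173/22.
E[α(G)] ≥ n − E[|E(G)|] = 174 − 173/22 = 3655/22.
Numerically: ≈ 166.1364.
(This is only a lower bound; the true E[α(G)] may be larger.)

E[α(G)] ≥ 3655/22 ≈ 166.1364.


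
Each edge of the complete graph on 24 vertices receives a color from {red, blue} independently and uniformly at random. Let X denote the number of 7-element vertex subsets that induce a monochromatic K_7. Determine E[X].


Let X = Σ_S X_S over the C(24, 7) = 346104 subsets S of size 7, where X_S = 1 if the K_7 on S is monochromatic.
For a fixed S, the K_7 on S has C(7, 2) = 21 edges. P[all 21 edges red] = (1/2)^21, and likewise for blue, so P[monochromatic] = 2·(1/2)^21 = 2^{1 − 21} = 1/1048576.
Summing: E[X] = C(24, 7) · 2^{1 − 21} = 346104 · 1/1048576 = 43263/131072.
Numerically: E[X] ≈ 0.330070.

E[X] = C(24,7)·2^(1−C(7,2)) = 43263/131072 ≈ 0.330070.


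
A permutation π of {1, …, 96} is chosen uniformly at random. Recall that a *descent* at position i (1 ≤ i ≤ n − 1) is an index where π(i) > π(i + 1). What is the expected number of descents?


Write X = Σ X_I over i = 1, …, 95, with X_I the indicator of one descent.
There are 95 indicators.
For each fixed i, the pair (π(i), π(i+1)) is a uniformly random ordered pair of distinct values from {1, …, 96}; by symmetry P[π(i) > π(i+1)] = 1/2.
By linearity: E[X] = 95 · (1/2) = (96 − 1) · (1/2) = 95/2 ≈ 47.5000.

E[X] = 95/2 = 47.5000.


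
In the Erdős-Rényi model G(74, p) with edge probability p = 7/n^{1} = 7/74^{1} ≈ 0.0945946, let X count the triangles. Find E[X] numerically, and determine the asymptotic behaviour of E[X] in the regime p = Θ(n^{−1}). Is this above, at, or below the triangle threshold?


Number of potential triangles: C(74, 3) = 64824.
Each occurs with probability p³ ≈ (0.0945946)³ ≈ 8.46445423e-04.
By linearity: E[X] = C(74, 3)·p³ ≈ 64824 · 8.46445423e-04 ≈ 54.869978.
Here α = 1, so p = 7/n is exactly at the triangle threshold p ~ 1/n. Asymptotically E[X] → c³/6 = 7³/6 = 343/6 ≈ 57.166667, a bounded constant. In this regime the triangle count is asymptotically Poisson(c³/6).

E[X] ≈ 54.869978; in regime p = Θ(1/n^{1}) E[X] stays bounded (at the triangle threshold p ~ 1/n).


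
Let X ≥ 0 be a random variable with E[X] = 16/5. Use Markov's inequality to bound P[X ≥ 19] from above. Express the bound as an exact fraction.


μ = E[X] = 16/5, a = 19.
Markov: P[X ≥ 19] ≤ μ/a = (16/5)/19 = 16/95.
Numerically: ≈ 0.168421.
(Since a = 19 > μ = 3.200000, the bound 16/95 is < 1 and informative.)

P[X ≥ 19] ≤ 16/95 ≈ 0.168421.


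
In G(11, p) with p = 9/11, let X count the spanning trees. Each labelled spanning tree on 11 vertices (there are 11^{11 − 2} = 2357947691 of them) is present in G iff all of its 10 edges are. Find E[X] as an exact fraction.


K_11 has 11^{11 − 2} = 2357947691 labelled spanning trees.
For each such spanning tree H, let X_H = 1 if all 10 edges of H are present in G. Then P[X_H = 1] = p^{10} = (9/11)^{10} = 3486784401/25937424601.
By linearity: E[X] = Σ_H E[X_H] = 2357947691 · p^{10} = 2357947691 · 3486784401/25937424601 = 3486784401/11.
Numerically: E[X] ≈ 3.1698e+08.

E[X] = 2357947691 · (9/11)^{10} = 3486784401/11 ≈ 3.1698e+08.


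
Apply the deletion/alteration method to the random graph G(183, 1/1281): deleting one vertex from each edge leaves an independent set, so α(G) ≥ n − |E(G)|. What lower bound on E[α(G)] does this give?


E[|E(G)|] = C(183, 2)·p = 16653 · (1/1281) = 13.
E[α(G)] ≥ n − E[|E(G)|] = 183 − 13 = 170.
Numerically: ≈ 170.00000.
(This is only a lower bound; the true E[α(G)] may be larger.)

E[α(G)] ≥ 170 ≈ 170.00000.


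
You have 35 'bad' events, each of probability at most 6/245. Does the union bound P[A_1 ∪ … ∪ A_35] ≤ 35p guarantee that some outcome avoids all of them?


Union bound: P[∪_{i=1}^{35} A_i] ≤ Σ_i P[A_i] ≤ 35·p = 35·(6/245) = 6/7.
Numerically: 6/7 ≈ 0.8571.
Is 6/7 < 1? YES.
Since P[∪ A_i] ≤ 6/7 < 1, the complement has P[∩ A_i^c] ≥ 1 − 6/7 = 1/7 > 0, so some outcome avoids every A_i.

35·p = 6/7 ≈ 0.8571; existence CERTIFIED by the union bound.


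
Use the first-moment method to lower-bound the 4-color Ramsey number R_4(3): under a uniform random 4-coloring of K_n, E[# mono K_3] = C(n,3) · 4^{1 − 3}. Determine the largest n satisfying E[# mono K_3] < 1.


We need C(n, 3) · 4^{1 − 3} < 1, i.e. C(n, 3) < 4^{3 − 1} = 16.
Check values of n near the boundary:
  n = 3: C(3, 3) = 1; 1 < 16? YES
  n = 4: C(4, 3) = 4; 4 < 16? YES
  n = 5: C(5, 3) = 10; 10 < 16? YES
  n = 6: C(6, 3) = 20; 20 < 16? NO
The largest n with C(n, 3) < 16 is n = 5 (where E[X] = 5/8 ≈ 0.62500). Hence R_4(3) > 5, i.e. R_4(3) ≥ 6.

Largest n = 5; hence R_4(3) > 5.


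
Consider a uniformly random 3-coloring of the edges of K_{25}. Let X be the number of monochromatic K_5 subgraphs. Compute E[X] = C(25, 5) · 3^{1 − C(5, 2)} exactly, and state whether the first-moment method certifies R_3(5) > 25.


E[X] = C(25, 5) · 3^{1 − 10} = 53130 · 3^{−9} = 53130/19683.
As a reduced fraction: E[X] = 17710/6561 ≈ 2.69928.
Is E[X] < 1? NO.
Since E[X] ≥ 1, the first-moment bound is inconclusive at n = 25; it does NOT by itself certify R_3(5) > 25.

E[X] = 17710/6561 ≈ 2.69928; E[X] ≥ 1; first-moment method inconclusive here.


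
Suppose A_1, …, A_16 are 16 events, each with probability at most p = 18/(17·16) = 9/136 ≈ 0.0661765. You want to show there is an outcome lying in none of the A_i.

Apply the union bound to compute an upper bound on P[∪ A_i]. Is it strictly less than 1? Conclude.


Union bound: P[∪_{i=1}^{16} A_i] ≤ Σ_i P[A_i] ≤ 16·p = 16·(9/136) = 18/17.
Numerically: 18/17 ≈ 1.0588235.
Is 18/17 < 1? NO.
Since the bound 18/17 is ≥ 1, the union bound is uninformative here; it does NOT by itself certify existence.

16·p = 18/17 ≈ 1.0588235; existence NOT certified by the union bound.


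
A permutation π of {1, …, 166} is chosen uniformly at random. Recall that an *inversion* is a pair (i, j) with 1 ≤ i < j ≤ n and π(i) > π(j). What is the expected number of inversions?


Write X = Σ X_I over the C(166, 2) = 13695 pairs i < j, with X_I the indicator of one inversion.
There are 13695 indicators.
For each fixed pair i < j, the values π(i) and π(j) are two distinct elements of {1, …, 166} in uniformly random order; by symmetry P[π(i) > π(j)] = 1/2.
By linearity: E[X] = 13695 · (1/2) = C(166, 2) · (1/2) = 13695/2 = 13695/2 ≈ 6847.500.

E[X] = 13695/2 = 6847.500.


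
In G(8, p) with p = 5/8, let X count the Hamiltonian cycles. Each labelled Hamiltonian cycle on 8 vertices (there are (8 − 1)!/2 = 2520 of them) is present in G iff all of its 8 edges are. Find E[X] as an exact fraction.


K_8 has (8 − 1)!/2 = 2520 labelled Hamiltonian cycles.
For each such Hamiltonian cycle H, let X_H = 1 if all 8 edges of H are present in G. Then P[X_H = 1] = p^{8} = (5/8)^{8} = 390625/16777216.
By linearity of expectation: E[X] = Σ_H E[X_H] = 2520 · p^{8} = 2520 · 390625/16777216 = 123046875/2097152.
Numerically: E[X] ≈ 58.673.

E[X] = 2520 · (5/8)^{8} = 123046875/2097152 ≈ 58.673.


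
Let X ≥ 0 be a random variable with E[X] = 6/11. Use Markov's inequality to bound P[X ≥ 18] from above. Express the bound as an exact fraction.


μ = E[X] = 6/11, a = 18.
Markov: P[X ≥ 18] ≤ μ/a = (6/11)/18 = 1/33.
Numerically: ≈ 0.030303.
(Since a = 18 > μ = 0.545455, the bound 1/33 is < 1 and informative.)

P[X ≥ 18] ≤ 1/33 ≈ 0.030303.


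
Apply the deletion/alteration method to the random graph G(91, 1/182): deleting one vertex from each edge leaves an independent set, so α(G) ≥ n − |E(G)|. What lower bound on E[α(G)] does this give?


E[|E(G)|] = C(91, 2)·p = 4095 · (1/182) = 45/2.
E[α(G)] ≥ n − E[|E(G)|] = 91 − 45/2 = 137/2.
Numerically: ≈ 68.500.
(This is only a lower bound; the true E[α(G)] may be larger.)

E[α(G)] ≥ 137/2 ≈ 68.500.


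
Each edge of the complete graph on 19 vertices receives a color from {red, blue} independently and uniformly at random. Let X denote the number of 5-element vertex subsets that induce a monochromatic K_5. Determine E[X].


Let X = Σ_S X_S over the C(19, 5) = 11628 subsets S of size 5, where X_S = 1 if the K_5 on S is monochromatic.
For a fixed S, the K_5 on S has C(5, 2) = 10 edges. P[all 10 edges red] = (1/2)^10, and likewise for blue, so P[monochromatic] = 2·(1/2)^10 = 2^{1 − 10} = 1/512.
Summing: E[X] = C(19, 5) · 2^{1 − 10} = 11628 · 1/512 = 2907/128.
Numerically: E[X] ≈ 22.710938.

E[X] = C(19,5)·2^(1−C(5,2)) = 2907/128 ≈ 22.710938.


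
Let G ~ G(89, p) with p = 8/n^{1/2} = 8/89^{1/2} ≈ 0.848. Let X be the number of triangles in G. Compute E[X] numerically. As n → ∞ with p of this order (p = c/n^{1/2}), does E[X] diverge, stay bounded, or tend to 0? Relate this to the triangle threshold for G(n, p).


Number of potential triangles: C(89, 3) = 113564.
Each occurs with probability p³ ≈ (0.848)³ ≈ 6.097965e-01.
By linearity: E[X] = C(89, 3)·p³ ≈ 113564 · 6.097965e-01 ≈ 69250.9335.
Since α = 1/2 < 1, p = c/n^{1/2} ≫ 1/n is above the triangle threshold p ~ 1/n. Asymptotically E[X] ~ (c³/6)·n^{3(1−α)} = (8³/6)·n^{1.5} → ∞; triangles are abundant w.h.p.

E[X] ≈ 69250.9335; in regime p = Θ(1/n^{1/2}) E[X] diverges (above the triangle threshold p ~ 1/n).


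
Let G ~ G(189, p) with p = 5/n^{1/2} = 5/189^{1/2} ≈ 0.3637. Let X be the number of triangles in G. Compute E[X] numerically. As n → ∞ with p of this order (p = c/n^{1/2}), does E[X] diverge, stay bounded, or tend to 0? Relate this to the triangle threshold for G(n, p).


Number of potential triangles: C(189, 3) = 1107414.
Each occurs with probability p³ ≈ (0.3637)³ ≈ 4.8108000e-02.
By linearity: E[X] = C(189, 3)·p³ ≈ 1107414 · 4.8108000e-02 ≈ 53275.47326.
Since α = 1/2 < 1, p = c/n^{1/2} ≫ 1/n is above the triangle threshold p ~ 1/n. Asymptotically E[X] ~ (c³/6)·n^{3(1−α)} = (5³/6)·n^{1.5} → ∞; triangles are abundant w.h.p.

E[X] ≈ 53275.47326; in regime p = Θ(1/n^{1/2}) E[X] diverges (above the triangle threshold p ~ 1/n).


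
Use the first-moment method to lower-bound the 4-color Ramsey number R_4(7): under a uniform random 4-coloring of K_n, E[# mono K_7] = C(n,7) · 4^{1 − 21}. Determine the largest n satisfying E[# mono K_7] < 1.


We need C(n, 7) · 4^{1 − 21} < 1, i.e. C(n, 7) < 4^{21 − 1} = 1099511627776.
Check values of n near the boundary:
  n = 179: C(179, 7) = 1037437234460; 1037437234460 < 1099511627776? YES
  n = 180: C(180, 7) = 1079414463600; 1079414463600 < 1099511627776? YES
  n = 181: C(181, 7) = 1122839183400; 1122839183400 < 1099511627776? NO
  n = 182: C(182, 7) = 1167752750736; 1167752750736 < 1099511627776? NO
  n = 183: C(183, 7) = 1214197462413; 1214197462413 < 1099511627776? NO
The largest n with C(n, 7) < 1099511627776 is n = 180 (where E[X] = 67463403975/68719476736 ≈ 0.9817217). Hence R_4(7) > 180, i.e. R_4(7) ≥ 181.

Largest n = 180; hence R_4(7) > 180.


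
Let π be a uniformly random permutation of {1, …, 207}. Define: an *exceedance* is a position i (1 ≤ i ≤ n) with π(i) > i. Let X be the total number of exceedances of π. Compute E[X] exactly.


Write X = Σ_{i=1}^{207} X_i, where X_i = 1_{π(i) > i}.
For each fixed i, π(i) is uniform over {1, …, 207} (marginal of a uniform permutation), so P[π(i) > i] = (n − i)/n. Summing: Σ_{i=1}^{207} (n − i)/n = (0 + 1 + … + 206)/207 = 207(207 − 1)/(2·207) = (207 − 1)/2.
Hence E[X] = Σ_{i=1}^{207} (207 − i)/207 = 103 ≈ 103.00000.

E[X] = 103 = 103.00000.


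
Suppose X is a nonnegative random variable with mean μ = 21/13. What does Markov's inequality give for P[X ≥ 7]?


μ = E[X] = 21/13, a = 7.
Markov: P[X ≥ 7] ≤ μ/a = (21/13)/7 = 3/13.
Numerically: ≈ 0.2308.
(Since a = 7 > μ = 1.6154, the bound 3/13 is < 1 and informative.)

P[X ≥ 7] ≤ 3/13 ≈ 0.2308.


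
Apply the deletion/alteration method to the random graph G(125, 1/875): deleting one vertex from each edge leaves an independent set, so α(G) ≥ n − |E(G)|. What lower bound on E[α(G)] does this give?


E[|E(G)|] = C(125, 2)·p = 7750 · (1/875) = 62/7.
E[α(G)] ≥ n − E[|E(G)|] = 125 − 62/7 = 813/7.
Numerically: ≈ 116.143.
(This is only a lower bound; the true E[α(G)] may be larger.)

E[α(G)] ≥ 813/7 ≈ 116.143.


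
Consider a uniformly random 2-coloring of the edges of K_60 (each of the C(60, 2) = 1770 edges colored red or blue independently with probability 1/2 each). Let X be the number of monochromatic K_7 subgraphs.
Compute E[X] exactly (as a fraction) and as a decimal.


Let X = Σ_S X_S over the C(60, 7) = 386206920 subsets S of size 7, where X_S = 1 if the K_7 on S is monochromatic.
For a fixed S, the K_7 on S has C(7, 2) = 21 edges. P[all 21 edges red] = (1/2)^21, and likewise for blue, so P[monochromatic] = 2·(1/2)^21 = 2^{1 − 21} = 1/1048576.
Summing: E[X] = C(60, 7) · 2^{1 − 21} = 386206920 · 1/1048576 = 48275865/131072.
Numerically: E[X] ≈ 368.3156.

E[X] = C(60,7)·2^(1−C(7,2)) = 48275865/131072 ≈ 368.3156.


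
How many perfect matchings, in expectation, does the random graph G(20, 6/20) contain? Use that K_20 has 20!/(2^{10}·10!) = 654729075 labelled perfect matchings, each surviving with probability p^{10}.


K_20 has 20!/(2^{10}·10!) = 654729075 labelled perfect matchings.
For each such perfect matching H, let X_H = 1 if all 10 edges of H are present in G. Then P[X_H = 1] = p^{10} = (3/10)^{10} = 59049/10000000000.
By linearity: E[X] = Σ_H E[X_H] = 654729075 · p^{10} = 654729075 · 59049/10000000000 = 1546443885987/400000000.
Numerically: E[X] ≈ 3.87e+03.

E[X] = 654729075 · (3/10)^{10} = 1546443885987/400000000 ≈ 3.87e+03.
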